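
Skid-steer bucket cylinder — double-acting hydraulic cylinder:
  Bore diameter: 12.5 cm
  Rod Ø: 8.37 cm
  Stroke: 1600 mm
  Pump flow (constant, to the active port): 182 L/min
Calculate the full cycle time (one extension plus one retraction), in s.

t ≈ 10.0 s

Cap-side area A_cap = π/4 × (12.5 cm)² = 122.7 cm^2
Rod-side annular area A_ann = π/4 × (12.5² − 8.37²) = 67.70 cm^2
t_ext = A_cap·L/Q = 6.473 s
t_ret = A_ann·L/Q = 3.571 s
t_cycle = t_ext + t_ret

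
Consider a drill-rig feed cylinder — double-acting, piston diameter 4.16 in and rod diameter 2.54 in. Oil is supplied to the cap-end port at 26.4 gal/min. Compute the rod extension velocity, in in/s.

Cap-side area A_cap = π/4 × (4.16 in)² = 13.59 in^2
v = Q / A

v ≈ 7.48 in/s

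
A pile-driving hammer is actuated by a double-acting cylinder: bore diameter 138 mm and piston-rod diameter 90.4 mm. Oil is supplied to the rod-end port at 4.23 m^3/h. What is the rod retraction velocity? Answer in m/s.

v ≈ 0.138 m/s

Rod-side annular area A_ann = π/4 × (138² − 90.4²) = 8539 mm^2
Flow into the rod-end port fills the annular volume.
v = Q / A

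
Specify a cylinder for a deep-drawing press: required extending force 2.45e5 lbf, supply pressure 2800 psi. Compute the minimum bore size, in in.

D ≈ 10.6 in

Extension force acts on the full piston face: F = P × (π/4)D².
D = √(4F / (πP)) = √(4 × 2.45e5 lbf / (π × 2800 psi))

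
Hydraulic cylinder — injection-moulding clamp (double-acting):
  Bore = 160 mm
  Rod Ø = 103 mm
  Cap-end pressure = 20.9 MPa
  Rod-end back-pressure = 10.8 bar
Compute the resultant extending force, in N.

Cap-side area A_cap = π/4 × (160 mm)² = 20110 mm^2
Rod-side annular area A_ann = π/4 × (160² − 103²) = 11770 mm^2
Net thrust = P_cap·A_cap − P_rod·A_ann = 4.202e5 N − 12720 N

F ≈ 4.08e5 N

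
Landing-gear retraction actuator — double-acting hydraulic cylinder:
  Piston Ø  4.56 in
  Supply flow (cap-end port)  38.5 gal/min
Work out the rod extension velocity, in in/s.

v ≈ 9.08 in/s

Cap-side area A_cap = π/4 × (4.56 in)² = 16.33 in^2
v = Q / A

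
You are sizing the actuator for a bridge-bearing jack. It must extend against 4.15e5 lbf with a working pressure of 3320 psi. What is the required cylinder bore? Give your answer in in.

D ≈ 12.6 in

Extension force acts on the full piston face: F = P × (π/4)D².
D = √(4F / (πP)) = √(4 × 4.15e5 lbf / (π × 3320 psi))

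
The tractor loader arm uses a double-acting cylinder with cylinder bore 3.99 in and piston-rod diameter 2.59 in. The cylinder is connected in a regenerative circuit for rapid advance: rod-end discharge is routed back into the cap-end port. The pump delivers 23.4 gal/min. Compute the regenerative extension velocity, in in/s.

v ≈ 17.1 in/s

In regeneration the rod-end outflow joins the pump flow into the cap end, so the net volume the pump must supply per unit advance equals the rod cross-section area.
Rod cross-section A_rod = π/4 × (2.59 in)² = 5.269 in^2
v = Q_pump / A_rod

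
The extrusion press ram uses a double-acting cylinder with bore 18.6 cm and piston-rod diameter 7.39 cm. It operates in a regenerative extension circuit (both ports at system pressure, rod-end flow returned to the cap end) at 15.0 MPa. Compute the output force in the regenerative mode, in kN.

With equal pressure on both faces, forces on the annular region cancel; the net push is pressure × rod cross-section.
Rod cross-section A_rod = π/4 × (7.39 cm)² = 42.89 cm^2
F = P × A_rod

F ≈ 64.3 kN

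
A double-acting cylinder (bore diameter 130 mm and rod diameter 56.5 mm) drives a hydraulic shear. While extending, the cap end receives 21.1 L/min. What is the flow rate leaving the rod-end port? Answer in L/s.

Q_out ≈ 0.285 L/s

Cap-side area A_cap = π/4 × (130 mm)² = 13270 mm^2
Rod-side annular area A_ann = π/4 × (130² − 56.5²) = 10770 mm^2
Piston speed v = Q_in/A_cap; rod-end outflow Q_out = v × A_ann = Q_in × A_ann/A_cap.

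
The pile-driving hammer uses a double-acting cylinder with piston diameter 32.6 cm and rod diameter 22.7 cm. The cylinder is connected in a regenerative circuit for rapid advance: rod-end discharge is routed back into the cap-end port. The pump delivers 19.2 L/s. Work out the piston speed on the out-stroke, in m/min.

In regeneration the rod-end outflow joins the pump flow into the cap end, so the net volume the pump must supply per unit advance equals the rod cross-section area.
Rod cross-section A_rod = π/4 × (22.7 cm)² = 404.7 cm^2
v = Q_pump / A_rod

v ≈ 28.5 m/min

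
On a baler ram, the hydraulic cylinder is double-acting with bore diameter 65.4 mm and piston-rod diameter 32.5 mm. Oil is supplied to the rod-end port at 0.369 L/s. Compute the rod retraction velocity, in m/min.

v ≈ 8.75 m/min

Rod-side annular area A_ann = π/4 × (65.4² − 32.5²) = 2530 mm^2
Flow into the rod-end port fills the annular volume.
v = Q / A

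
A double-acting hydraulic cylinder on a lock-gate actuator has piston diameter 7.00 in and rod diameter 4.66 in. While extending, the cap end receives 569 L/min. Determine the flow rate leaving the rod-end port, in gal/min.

Cap-side area A_cap = π/4 × (7.00 in)² = 38.48 in^2
Rod-side annular area A_ann = π/4 × (7.00² − 4.66²) = 21.43 in^2
Piston speed v = Q_in/A_cap; rod-end outflow Q_out = v × A_ann = Q_in × A_ann/A_cap.

Q_out ≈ 83.7 gal/min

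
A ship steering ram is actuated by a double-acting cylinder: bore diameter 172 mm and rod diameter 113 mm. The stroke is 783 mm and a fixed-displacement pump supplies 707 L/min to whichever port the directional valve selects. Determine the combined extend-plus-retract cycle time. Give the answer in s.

Cap-side area A_cap = π/4 × (172 mm)² = 23240 mm^2
Rod-side annular area A_ann = π/4 × (172² − 113²) = 13210 mm^2
t_ext = A_cap·L/Q = 1.544 s
t_ret = A_ann·L/Q = 0.8776 s
t_cycle = t_ext + t_ret

t ≈ 2.42 s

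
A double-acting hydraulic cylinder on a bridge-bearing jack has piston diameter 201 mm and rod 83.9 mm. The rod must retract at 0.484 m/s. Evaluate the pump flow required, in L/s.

Q ≈ 12.7 L/s

Rod-side annular area A_ann = π/4 × (201² − 83.9²) = 26200 mm^2
Q = A × v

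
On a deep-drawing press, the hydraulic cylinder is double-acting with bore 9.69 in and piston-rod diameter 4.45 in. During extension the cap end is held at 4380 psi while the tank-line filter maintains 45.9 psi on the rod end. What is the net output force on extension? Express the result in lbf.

F ≈ 3.20e5 lbf

Cap-side area A_cap = π/4 × (9.69 in)² = 73.75 in^2
Rod-side annular area A_ann = π/4 × (9.69² − 4.45²) = 58.19 in^2
Net thrust = P_cap·A_cap − P_rod·A_ann = 3.230e5 lbf − 2671 lbf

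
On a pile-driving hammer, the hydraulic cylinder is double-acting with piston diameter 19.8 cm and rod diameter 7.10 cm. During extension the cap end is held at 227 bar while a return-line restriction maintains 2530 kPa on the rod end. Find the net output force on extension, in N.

Cap-side area A_cap = π/4 × (19.8 cm)² = 307.9 cm^2
Rod-side annular area A_ann = π/4 × (19.8² − 7.10²) = 268.3 cm^2
Net thrust = P_cap·A_cap − P_rod·A_ann = 6.990e5 N − 67880 N

F ≈ 6.31e5 N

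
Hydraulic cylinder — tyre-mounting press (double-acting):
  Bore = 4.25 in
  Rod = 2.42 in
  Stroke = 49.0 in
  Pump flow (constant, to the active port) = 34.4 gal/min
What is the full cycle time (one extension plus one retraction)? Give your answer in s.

Cap-side area A_cap = π/4 × (4.25 in)² = 14.19 in^2
Rod-side annular area A_ann = π/4 × (4.25² − 2.42²) = 9.587 in^2
t_ext = A_cap·L/Q = 5.249 s
t_ret = A_ann·L/Q = 3.547 s
t_cycle = t_ext + t_ret

t ≈ 8.80 s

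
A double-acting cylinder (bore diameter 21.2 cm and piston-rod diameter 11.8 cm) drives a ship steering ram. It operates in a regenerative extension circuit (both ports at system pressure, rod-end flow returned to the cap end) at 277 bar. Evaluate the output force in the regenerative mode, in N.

F ≈ 3.03e5 N

With equal pressure on both faces, forces on the annular region cancel; the net push is pressure × rod cross-section.
Rod cross-section A_rod = π/4 × (11.8 cm)² = 109.4 cm^2
F = P × A_rod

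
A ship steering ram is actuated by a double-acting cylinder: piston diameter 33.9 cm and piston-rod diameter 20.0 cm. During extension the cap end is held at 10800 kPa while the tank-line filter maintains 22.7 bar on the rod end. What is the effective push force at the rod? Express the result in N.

Cap-side area A_cap = π/4 × (33.9 cm)² = 902.6 cm^2
Rod-side annular area A_ann = π/4 × (33.9² − 20.0²) = 588.4 cm^2
Net thrust = P_cap·A_cap − P_rod·A_ann = 9.748e5 N − 1.336e5 N

F ≈ 8.41e5 N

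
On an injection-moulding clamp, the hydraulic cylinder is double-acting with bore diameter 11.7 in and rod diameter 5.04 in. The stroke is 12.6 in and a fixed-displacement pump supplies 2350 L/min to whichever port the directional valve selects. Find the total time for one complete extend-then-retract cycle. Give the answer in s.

t ≈ 1.03 s

Cap-side area A_cap = π/4 × (11.7 in)² = 107.5 in^2
Rod-side annular area A_ann = π/4 × (11.7² − 5.04²) = 87.56 in^2
t_ext = A_cap·L/Q = 0.5668 s
t_ret = A_ann·L/Q = 0.4616 s
t_cycle = t_ext + t_ret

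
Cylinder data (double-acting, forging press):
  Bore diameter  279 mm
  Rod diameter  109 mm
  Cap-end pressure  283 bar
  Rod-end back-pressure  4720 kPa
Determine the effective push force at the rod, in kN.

Cap-side area A_cap = π/4 × (279 mm)² = 61140 mm^2
Rod-side annular area A_ann = π/4 × (279² − 109²) = 51800 mm^2
Net thrust = P_cap·A_cap − P_rod·A_ann = 1730 kN − 244.5 kN

F ≈ 1490 kN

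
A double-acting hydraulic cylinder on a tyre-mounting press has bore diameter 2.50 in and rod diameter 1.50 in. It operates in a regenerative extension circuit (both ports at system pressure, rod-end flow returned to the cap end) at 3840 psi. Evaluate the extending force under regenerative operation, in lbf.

With equal pressure on both faces, forces on the annular region cancel; the net push is pressure × rod cross-section.
Rod cross-section A_rod = π/4 × (1.50 in)² = 1.767 in^2
F = P × A_rod

F ≈ 6790 lbf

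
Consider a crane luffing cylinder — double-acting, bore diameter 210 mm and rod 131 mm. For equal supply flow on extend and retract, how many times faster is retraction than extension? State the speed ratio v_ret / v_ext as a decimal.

v_ret/v_ext ≈ 1.64

Cap-side area A_cap = π/4 × (210 mm)² = 34640 mm^2
Rod-side annular area A_ann = π/4 × (210² − 131²) = 21160 mm^2
For equal Q, v ∝ 1/A, so v_ret/v_ext = A_cap/A_ann.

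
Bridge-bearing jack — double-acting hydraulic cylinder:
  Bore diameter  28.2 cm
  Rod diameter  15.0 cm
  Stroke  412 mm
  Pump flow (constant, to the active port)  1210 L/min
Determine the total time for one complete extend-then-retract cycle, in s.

t ≈ 2.19 s

Cap-side area A_cap = π/4 × (28.2 cm)² = 624.6 cm^2
Rod-side annular area A_ann = π/4 × (28.2² − 15.0²) = 447.9 cm^2
t_ext = A_cap·L/Q = 1.276 s
t_ret = A_ann·L/Q = 0.9150 s
t_cycle = t_ext + t_ret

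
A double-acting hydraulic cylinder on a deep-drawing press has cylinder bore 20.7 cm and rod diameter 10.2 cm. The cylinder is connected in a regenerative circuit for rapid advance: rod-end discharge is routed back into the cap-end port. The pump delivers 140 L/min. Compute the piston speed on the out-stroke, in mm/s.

In regeneration the rod-end outflow joins the pump flow into the cap end, so the net volume the pump must supply per unit advance equals the rod cross-section area.
Rod cross-section A_rod = π/4 × (10.2 cm)² = 81.71 cm^2
v = Q_pump / A_rod

v ≈ 286 mm/s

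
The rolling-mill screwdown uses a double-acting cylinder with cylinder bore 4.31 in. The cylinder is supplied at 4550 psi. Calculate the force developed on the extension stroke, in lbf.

F ≈ 66400 lbf

Cap-side area A_cap = π/4 × (4.31 in)² = 14.59 in^2
F = P × A_cap = 4550 psi × A_cap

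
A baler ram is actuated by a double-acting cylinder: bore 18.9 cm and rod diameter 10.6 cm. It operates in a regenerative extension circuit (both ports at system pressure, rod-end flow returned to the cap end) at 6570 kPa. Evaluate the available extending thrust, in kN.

F ≈ 58.0 kN

With equal pressure on both faces, forces on the annular region cancel; the net push is pressure × rod cross-section.
Rod cross-section A_rod = π/4 × (10.6 cm)² = 88.25 cm^2
F = P × A_rod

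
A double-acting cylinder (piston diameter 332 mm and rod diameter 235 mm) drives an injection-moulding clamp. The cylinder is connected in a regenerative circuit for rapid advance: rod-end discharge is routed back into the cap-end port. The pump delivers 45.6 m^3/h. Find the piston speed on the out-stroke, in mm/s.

In regeneration the rod-end outflow joins the pump flow into the cap end, so the net volume the pump must supply per unit advance equals the rod cross-section area.
Rod cross-section A_rod = π/4 × (235 mm)² = 43370 mm^2
v = Q_pump / A_rod

v ≈ 292 mm/s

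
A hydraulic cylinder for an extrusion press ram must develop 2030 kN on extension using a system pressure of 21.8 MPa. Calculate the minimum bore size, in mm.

D ≈ 344 mm

Extension force acts on the full piston face: F = P × (π/4)D².
D = √(4F / (πP)) = √(4 × 2030 kN / (π × 21.8 MPa))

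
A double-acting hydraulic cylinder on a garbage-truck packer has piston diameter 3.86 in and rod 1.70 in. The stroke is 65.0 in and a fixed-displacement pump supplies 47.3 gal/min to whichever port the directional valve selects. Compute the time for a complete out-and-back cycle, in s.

Cap-side area A_cap = π/4 × (3.86 in)² = 11.70 in^2
Rod-side annular area A_ann = π/4 × (3.86² − 1.70²) = 9.432 in^2
t_ext = A_cap·L/Q = 4.177 s
t_ret = A_ann·L/Q = 3.367 s
t_cycle = t_ext + t_ret

t ≈ 7.54 s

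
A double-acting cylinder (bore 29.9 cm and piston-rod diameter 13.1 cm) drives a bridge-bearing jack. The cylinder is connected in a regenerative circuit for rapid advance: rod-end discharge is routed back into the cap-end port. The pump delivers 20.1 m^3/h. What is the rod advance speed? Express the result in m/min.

In regeneration the rod-end outflow joins the pump flow into the cap end, so the net volume the pump must supply per unit advance equals the rod cross-section area.
Rod cross-section A_rod = π/4 × (13.1 cm)² = 134.8 cm^2
v = Q_pump / A_rod

v ≈ 24.9 m/min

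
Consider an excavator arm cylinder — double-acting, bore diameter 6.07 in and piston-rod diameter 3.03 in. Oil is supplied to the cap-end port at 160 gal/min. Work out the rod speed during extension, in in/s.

Cap-side area A_cap = π/4 × (6.07 in)² = 28.94 in^2
v = Q / A

v ≈ 21.3 in/s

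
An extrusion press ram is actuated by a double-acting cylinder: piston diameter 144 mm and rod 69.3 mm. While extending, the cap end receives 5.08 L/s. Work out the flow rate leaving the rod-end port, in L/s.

Q_out ≈ 3.90 L/s

Cap-side area A_cap = π/4 × (144 mm)² = 16290 mm^2
Rod-side annular area A_ann = π/4 × (144² − 69.3²) = 12510 mm^2
Piston speed v = Q_in/A_cap; rod-end outflow Q_out = v × A_ann = Q_in × A_ann/A_cap.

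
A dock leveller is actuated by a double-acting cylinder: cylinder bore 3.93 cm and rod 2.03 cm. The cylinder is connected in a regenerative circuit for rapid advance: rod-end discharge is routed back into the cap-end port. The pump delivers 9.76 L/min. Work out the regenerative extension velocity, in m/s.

v ≈ 0.503 m/s

In regeneration the rod-end outflow joins the pump flow into the cap end, so the net volume the pump must supply per unit advance equals the rod cross-section area.
Rod cross-section A_rod = π/4 × (2.03 cm)² = 3.237 cm^2
v = Q_pump / A_rod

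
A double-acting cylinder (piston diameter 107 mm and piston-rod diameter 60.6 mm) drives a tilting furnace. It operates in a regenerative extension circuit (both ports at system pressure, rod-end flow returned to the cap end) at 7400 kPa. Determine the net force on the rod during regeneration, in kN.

F ≈ 21.3 kN

With equal pressure on both faces, forces on the annular region cancel; the net push is pressure × rod cross-section.
Rod cross-section A_rod = π/4 × (60.6 mm)² = 2884 mm^2
F = P × A_rod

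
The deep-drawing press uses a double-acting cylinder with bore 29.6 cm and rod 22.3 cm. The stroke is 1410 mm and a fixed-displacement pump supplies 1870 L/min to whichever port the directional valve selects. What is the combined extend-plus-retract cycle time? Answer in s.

t ≈ 4.46 s

Cap-side area A_cap = π/4 × (29.6 cm)² = 688.1 cm^2
Rod-side annular area A_ann = π/4 × (29.6² − 22.3²) = 297.6 cm^2
t_ext = A_cap·L/Q = 3.113 s
t_ret = A_ann·L/Q = 1.346 s
t_cycle = t_ext + t_ret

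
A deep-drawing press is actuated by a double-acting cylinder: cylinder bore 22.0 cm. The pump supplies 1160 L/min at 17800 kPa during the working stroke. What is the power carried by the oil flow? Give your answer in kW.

W ≈ 344 kW

Hydraulic power = P × Q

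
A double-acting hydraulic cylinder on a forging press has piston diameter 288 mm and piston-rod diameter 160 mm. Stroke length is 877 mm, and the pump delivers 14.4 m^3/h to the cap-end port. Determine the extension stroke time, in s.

Cap-side area A_cap = π/4 × (288 mm)² = 65140 mm^2
Swept volume V = A × L; t = V / Q = A·L / Q

t ≈ 14.3 s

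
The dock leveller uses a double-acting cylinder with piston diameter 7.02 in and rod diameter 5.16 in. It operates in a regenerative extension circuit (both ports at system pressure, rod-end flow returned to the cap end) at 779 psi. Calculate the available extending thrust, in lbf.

With equal pressure on both faces, forces on the annular region cancel; the net push is pressure × rod cross-section.
Rod cross-section A_rod = π/4 × (5.16 in)² = 20.91 in^2
F = P × A_rod

F ≈ 16300 lbf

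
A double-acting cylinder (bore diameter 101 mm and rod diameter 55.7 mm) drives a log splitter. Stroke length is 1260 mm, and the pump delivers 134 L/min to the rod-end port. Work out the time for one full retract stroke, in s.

t ≈ 3.15 s

Rod-side annular area A_ann = π/4 × (101² − 55.7²) = 5575 mm^2
Swept volume V = A × L; t = V / Q = A·L / Q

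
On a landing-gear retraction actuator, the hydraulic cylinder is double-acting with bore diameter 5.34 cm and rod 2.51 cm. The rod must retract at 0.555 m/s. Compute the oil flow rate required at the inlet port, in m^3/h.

Q ≈ 3.49 m^3/h

Rod-side annular area A_ann = π/4 × (5.34² − 2.51²) = 17.45 cm^2
Q = A × v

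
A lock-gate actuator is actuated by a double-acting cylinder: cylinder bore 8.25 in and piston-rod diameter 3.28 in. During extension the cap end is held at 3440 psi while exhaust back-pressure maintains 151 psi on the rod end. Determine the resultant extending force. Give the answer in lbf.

Cap-side area A_cap = π/4 × (8.25 in)² = 53.46 in^2
Rod-side annular area A_ann = π/4 × (8.25² − 3.28²) = 45.01 in^2
Net thrust = P_cap·A_cap − P_rod·A_ann = 1.839e5 lbf − 6796 lbf

F ≈ 1.77e5 lbf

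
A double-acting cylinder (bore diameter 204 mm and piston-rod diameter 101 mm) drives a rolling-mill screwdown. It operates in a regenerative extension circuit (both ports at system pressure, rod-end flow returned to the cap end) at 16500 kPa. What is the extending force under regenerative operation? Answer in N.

F ≈ 1.32e5 N

With equal pressure on both faces, forces on the annular region cancel; the net push is pressure × rod cross-section.
Rod cross-section A_rod = π/4 × (101 mm)² = 8012 mm^2
F = P × A_rod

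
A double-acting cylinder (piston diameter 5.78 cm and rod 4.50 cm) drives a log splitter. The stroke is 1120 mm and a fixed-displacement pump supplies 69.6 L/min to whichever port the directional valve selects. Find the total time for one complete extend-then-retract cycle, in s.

t ≈ 3.53 s

Cap-side area A_cap = π/4 × (5.78 cm)² = 26.24 cm^2
Rod-side annular area A_ann = π/4 × (5.78² − 4.50²) = 10.33 cm^2
t_ext = A_cap·L/Q = 2.533 s
t_ret = A_ann·L/Q = 0.9978 s
t_cycle = t_ext + t_ret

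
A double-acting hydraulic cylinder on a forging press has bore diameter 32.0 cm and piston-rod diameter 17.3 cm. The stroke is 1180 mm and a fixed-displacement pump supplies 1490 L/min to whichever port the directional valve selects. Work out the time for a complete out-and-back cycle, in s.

t ≈ 6.53 s

Cap-side area A_cap = π/4 × (32.0 cm)² = 804.2 cm^2
Rod-side annular area A_ann = π/4 × (32.0² − 17.3²) = 569.2 cm^2
t_ext = A_cap·L/Q = 3.822 s
t_ret = A_ann·L/Q = 2.705 s
t_cycle = t_ext + t_ret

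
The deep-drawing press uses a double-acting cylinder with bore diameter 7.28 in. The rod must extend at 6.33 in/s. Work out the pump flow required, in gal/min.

Q ≈ 68.4 gal/min

Cap-side area A_cap = π/4 × (7.28 in)² = 41.62 in^2
Q = A × v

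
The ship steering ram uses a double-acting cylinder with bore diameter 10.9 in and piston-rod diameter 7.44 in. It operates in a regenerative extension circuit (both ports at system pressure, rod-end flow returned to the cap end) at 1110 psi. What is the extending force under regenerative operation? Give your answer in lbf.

F ≈ 48300 lbf

With equal pressure on both faces, forces on the annular region cancel; the net push is pressure × rod cross-section.
Rod cross-section A_rod = π/4 × (7.44 in)² = 43.47 in^2
F = P × A_rod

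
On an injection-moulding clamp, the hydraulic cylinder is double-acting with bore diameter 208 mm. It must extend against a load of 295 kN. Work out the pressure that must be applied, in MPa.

P ≈ 8.68 MPa

Cap-side area A_cap = π/4 × (208 mm)² = 33980 mm^2
P = F / A = 295 kN / A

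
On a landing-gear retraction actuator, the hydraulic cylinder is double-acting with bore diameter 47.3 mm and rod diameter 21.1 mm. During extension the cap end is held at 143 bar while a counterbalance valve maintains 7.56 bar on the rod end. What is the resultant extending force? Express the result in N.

Cap-side area A_cap = π/4 × (47.3 mm)² = 1757 mm^2
Rod-side annular area A_ann = π/4 × (47.3² − 21.1²) = 1407 mm^2
Net thrust = P_cap·A_cap − P_rod·A_ann = 25130 N − 1064 N

F ≈ 24100 N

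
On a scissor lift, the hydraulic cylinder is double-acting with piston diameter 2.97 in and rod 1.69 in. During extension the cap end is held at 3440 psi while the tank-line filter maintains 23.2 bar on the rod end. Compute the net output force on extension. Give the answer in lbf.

F ≈ 22300 lbf

Cap-side area A_cap = π/4 × (2.97 in)² = 6.928 in^2
Rod-side annular area A_ann = π/4 × (2.97² − 1.69²) = 4.685 in^2
Net thrust = P_cap·A_cap − P_rod·A_ann = 23830 lbf − 1576 lbf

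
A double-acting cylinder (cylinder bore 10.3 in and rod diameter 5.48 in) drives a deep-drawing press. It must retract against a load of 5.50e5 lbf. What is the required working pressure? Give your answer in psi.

Rod-side annular area A_ann = π/4 × (10.3² − 5.48²) = 59.74 in^2
Retraction: pressure acts on the annular area.
P = F / A = 5.50e5 lbf / A

P ≈ 9210 psi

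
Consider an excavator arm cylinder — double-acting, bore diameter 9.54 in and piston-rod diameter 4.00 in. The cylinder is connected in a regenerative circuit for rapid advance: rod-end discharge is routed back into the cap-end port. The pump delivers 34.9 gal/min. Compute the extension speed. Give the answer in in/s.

v ≈ 10.7 in/s

In regeneration the rod-end outflow joins the pump flow into the cap end, so the net volume the pump must supply per unit advance equals the rod cross-section area.
Rod cross-section A_rod = π/4 × (4.00 in)² = 12.57 in^2
v = Q_pump / A_rod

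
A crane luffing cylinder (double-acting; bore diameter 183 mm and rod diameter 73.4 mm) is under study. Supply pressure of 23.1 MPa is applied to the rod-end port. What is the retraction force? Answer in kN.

Rod-side annular area A_ann = π/4 × (183² − 73.4²) = 22070 mm^2
On retraction the pressure acts on the annular area (bore minus rod).
F = P × A_ann

F ≈ 510 kN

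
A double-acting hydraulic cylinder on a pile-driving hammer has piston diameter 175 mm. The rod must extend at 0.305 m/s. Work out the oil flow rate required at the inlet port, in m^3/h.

Cap-side area A_cap = π/4 × (175 mm)² = 24050 mm^2
Q = A × v

Q ≈ 26.4 m^3/h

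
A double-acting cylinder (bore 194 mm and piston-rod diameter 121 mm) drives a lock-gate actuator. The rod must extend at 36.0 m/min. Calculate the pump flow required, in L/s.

Cap-side area A_cap = π/4 × (194 mm)² = 29560 mm^2
Q = A × v

Q ≈ 17.7 L/s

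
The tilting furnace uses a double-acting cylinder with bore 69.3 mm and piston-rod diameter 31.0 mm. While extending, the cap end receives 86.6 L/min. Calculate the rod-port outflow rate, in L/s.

Cap-side area A_cap = π/4 × (69.3 mm)² = 3772 mm^2
Rod-side annular area A_ann = π/4 × (69.3² − 31.0²) = 3017 mm^2
Piston speed v = Q_in/A_cap; rod-end outflow Q_out = v × A_ann = Q_in × A_ann/A_cap.

Q_out ≈ 1.15 L/s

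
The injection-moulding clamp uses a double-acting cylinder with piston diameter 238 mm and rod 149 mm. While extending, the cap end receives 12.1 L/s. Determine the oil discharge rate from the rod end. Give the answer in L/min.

Cap-side area A_cap = π/4 × (238 mm)² = 44490 mm^2
Rod-side annular area A_ann = π/4 × (238² − 149²) = 27050 mm^2
Piston speed v = Q_in/A_cap; rod-end outflow Q_out = v × A_ann = Q_in × A_ann/A_cap.

Q_out ≈ 441 L/min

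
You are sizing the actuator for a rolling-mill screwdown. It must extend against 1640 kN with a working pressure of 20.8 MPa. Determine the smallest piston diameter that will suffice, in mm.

D ≈ 317 mm

Extension force acts on the full piston face: F = P × (π/4)D².
D = √(4F / (πP)) = √(4 × 1640 kN / (π × 20.8 MPa))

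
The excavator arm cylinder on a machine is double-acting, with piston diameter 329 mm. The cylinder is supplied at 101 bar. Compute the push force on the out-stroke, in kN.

Cap-side area A_cap = π/4 × (329 mm)² = 85010 mm^2
F = P × A_cap = 101 bar × A_cap

F ≈ 859 kN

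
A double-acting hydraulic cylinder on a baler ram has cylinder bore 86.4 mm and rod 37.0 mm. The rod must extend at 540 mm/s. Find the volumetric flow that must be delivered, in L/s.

Q ≈ 3.17 L/s

Cap-side area A_cap = π/4 × (86.4 mm)² = 5863 mm^2
Q = A × v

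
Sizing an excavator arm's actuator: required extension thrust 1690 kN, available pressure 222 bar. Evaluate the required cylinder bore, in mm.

D ≈ 311 mm

Extension force acts on the full piston face: F = P × (π/4)D².
D = √(4F / (πP)) = √(4 × 1690 kN / (π × 222 bar))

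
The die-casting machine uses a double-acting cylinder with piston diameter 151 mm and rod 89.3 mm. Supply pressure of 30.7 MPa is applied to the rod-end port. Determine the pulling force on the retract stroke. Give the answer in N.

Rod-side annular area A_ann = π/4 × (151² − 89.3²) = 11640 mm^2
On retraction the pressure acts on the annular area (bore minus rod).
F = P × A_ann

F ≈ 3.57e5 N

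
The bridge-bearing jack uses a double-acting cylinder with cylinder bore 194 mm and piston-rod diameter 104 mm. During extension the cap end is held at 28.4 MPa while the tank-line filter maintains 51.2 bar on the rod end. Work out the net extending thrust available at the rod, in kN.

Cap-side area A_cap = π/4 × (194 mm)² = 29560 mm^2
Rod-side annular area A_ann = π/4 × (194² − 104²) = 21060 mm^2
Net thrust = P_cap·A_cap − P_rod·A_ann = 839.5 kN − 107.8 kN

F ≈ 732 kN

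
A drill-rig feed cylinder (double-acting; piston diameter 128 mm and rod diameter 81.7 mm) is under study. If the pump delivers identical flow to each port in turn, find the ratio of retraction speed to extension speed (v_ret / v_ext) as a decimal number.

Cap-side area A_cap = π/4 × (128 mm)² = 12870 mm^2
Rod-side annular area A_ann = π/4 × (128² − 81.7²) = 7626 mm^2
For equal Q, v ∝ 1/A, so v_ret/v_ext = A_cap/A_ann.

v_ret/v_ext ≈ 1.69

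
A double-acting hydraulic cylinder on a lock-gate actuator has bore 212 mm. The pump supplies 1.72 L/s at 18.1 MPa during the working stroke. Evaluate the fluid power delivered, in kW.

Hydraulic power = P × Q

W ≈ 31.1 kW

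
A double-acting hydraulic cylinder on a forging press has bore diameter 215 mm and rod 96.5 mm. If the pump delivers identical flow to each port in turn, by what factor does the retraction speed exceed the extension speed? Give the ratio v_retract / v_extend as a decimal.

Cap-side area A_cap = π/4 × (215 mm)² = 36310 mm^2
Rod-side annular area A_ann = π/4 × (215² − 96.5²) = 28990 mm^2
For equal Q, v ∝ 1/A, so v_ret/v_ext = A_cap/A_ann.

v_ret/v_ext ≈ 1.25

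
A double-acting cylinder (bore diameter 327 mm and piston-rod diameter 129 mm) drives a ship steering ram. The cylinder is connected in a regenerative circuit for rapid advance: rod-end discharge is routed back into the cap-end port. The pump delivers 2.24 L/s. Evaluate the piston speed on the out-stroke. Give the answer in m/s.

In regeneration the rod-end outflow joins the pump flow into the cap end, so the net volume the pump must supply per unit advance equals the rod cross-section area.
Rod cross-section A_rod = π/4 × (129 mm)² = 13070 mm^2
v = Q_pump / A_rod

v ≈ 0.171 m/s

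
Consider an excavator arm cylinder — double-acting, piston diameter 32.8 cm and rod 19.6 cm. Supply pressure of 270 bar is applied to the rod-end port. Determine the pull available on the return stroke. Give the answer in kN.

F ≈ 1470 kN

Rod-side annular area A_ann = π/4 × (32.8² − 19.6²) = 543.2 cm^2
On retraction the pressure acts on the annular area (bore minus rod).
F = P × A_ann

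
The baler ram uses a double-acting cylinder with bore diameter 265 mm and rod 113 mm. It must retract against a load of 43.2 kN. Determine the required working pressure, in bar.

Rod-side annular area A_ann = π/4 × (265² − 113²) = 45130 mm^2
Retraction: pressure acts on the annular area.
P = F / A = 43.2 kN / A

P ≈ 9.57 bar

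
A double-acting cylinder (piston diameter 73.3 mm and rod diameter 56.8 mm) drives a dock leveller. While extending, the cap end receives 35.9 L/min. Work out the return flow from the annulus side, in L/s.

Q_out ≈ 0.239 L/s

Cap-side area A_cap = π/4 × (73.3 mm)² = 4220 mm^2
Rod-side annular area A_ann = π/4 × (73.3² − 56.8²) = 1686 mm^2
Piston speed v = Q_in/A_cap; rod-end outflow Q_out = v × A_ann = Q_in × A_ann/A_cap.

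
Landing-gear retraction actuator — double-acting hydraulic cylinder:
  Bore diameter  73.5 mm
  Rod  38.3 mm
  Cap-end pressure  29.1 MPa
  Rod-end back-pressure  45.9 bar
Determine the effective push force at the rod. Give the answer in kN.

F ≈ 109 kN

Cap-side area A_cap = π/4 × (73.5 mm)² = 4243 mm^2
Rod-side annular area A_ann = π/4 × (73.5² − 38.3²) = 3091 mm^2
Net thrust = P_cap·A_cap − P_rod·A_ann = 123.5 kN − 14.19 kN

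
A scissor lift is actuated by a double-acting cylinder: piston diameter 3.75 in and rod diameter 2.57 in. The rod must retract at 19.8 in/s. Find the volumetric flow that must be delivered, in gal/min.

Rod-side annular area A_ann = π/4 × (3.75² − 2.57²) = 5.857 in^2
Q = A × v

Q ≈ 30.1 gal/min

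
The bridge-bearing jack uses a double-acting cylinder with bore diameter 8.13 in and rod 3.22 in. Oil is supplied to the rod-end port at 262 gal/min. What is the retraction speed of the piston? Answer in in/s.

v ≈ 23.0 in/s

Rod-side annular area A_ann = π/4 × (8.13² − 3.22²) = 43.77 in^2
Flow into the rod-end port fills the annular volume.
v = Q / A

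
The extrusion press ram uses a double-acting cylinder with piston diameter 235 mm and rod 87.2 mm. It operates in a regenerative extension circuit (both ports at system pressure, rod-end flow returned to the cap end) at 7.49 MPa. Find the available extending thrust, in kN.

F ≈ 44.7 kN

With equal pressure on both faces, forces on the annular region cancel; the net push is pressure × rod cross-section.
Rod cross-section A_rod = π/4 × (87.2 mm)² = 5972 mm^2
F = P × A_rod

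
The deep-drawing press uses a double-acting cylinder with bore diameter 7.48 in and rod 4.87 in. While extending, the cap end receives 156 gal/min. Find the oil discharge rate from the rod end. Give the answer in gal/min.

Cap-side area A_cap = π/4 × (7.48 in)² = 43.94 in^2
Rod-side annular area A_ann = π/4 × (7.48² − 4.87²) = 25.32 in^2
Piston speed v = Q_in/A_cap; rod-end outflow Q_out = v × A_ann = Q_in × A_ann/A_cap.

Q_out ≈ 89.9 gal/min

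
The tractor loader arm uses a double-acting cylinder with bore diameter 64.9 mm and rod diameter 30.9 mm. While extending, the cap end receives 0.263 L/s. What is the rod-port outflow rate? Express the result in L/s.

Cap-side area A_cap = π/4 × (64.9 mm)² = 3308 mm^2
Rod-side annular area A_ann = π/4 × (64.9² − 30.9²) = 2558 mm^2
Piston speed v = Q_in/A_cap; rod-end outflow Q_out = v × A_ann = Q_in × A_ann/A_cap.

Q_out ≈ 0.203 L/s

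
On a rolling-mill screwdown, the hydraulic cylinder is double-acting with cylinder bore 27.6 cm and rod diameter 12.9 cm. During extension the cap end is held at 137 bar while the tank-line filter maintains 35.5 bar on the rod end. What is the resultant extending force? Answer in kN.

F ≈ 654 kN

Cap-side area A_cap = π/4 × (27.6 cm)² = 598.3 cm^2
Rod-side annular area A_ann = π/4 × (27.6² − 12.9²) = 467.6 cm^2
Net thrust = P_cap·A_cap − P_rod·A_ann = 819.7 kN − 166.0 kN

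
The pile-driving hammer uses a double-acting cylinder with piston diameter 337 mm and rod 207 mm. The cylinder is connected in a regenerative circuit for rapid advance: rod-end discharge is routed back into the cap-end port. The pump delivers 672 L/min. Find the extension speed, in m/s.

v ≈ 0.333 m/s

In regeneration the rod-end outflow joins the pump flow into the cap end, so the net volume the pump must supply per unit advance equals the rod cross-section area.
Rod cross-section A_rod = π/4 × (207 mm)² = 33650 mm^2
v = Q_pump / A_rod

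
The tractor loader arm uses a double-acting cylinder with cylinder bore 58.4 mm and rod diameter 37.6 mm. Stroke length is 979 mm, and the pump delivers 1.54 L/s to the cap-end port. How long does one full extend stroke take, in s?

t ≈ 1.70 s

Cap-side area A_cap = π/4 × (58.4 mm)² = 2679 mm^2
Swept volume V = A × L; t = V / Q = A·L / Q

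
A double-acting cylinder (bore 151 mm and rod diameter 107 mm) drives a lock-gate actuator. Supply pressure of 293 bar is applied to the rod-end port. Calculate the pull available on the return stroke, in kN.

F ≈ 261 kN

Rod-side annular area A_ann = π/4 × (151² − 107²) = 8916 mm^2
On retraction the pressure acts on the annular area (bore minus rod).
F = P × A_ann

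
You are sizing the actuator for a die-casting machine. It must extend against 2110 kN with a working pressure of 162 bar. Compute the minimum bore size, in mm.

D ≈ 407 mm

Extension force acts on the full piston face: F = P × (π/4)D².
D = √(4F / (πP)) = √(4 × 2110 kN / (π × 162 bar))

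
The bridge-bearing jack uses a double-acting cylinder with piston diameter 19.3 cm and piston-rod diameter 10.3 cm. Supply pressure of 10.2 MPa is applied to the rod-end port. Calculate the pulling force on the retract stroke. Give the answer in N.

F ≈ 2.13e5 N

Rod-side annular area A_ann = π/4 × (19.3² − 10.3²) = 209.2 cm^2
On retraction the pressure acts on the annular area (bore minus rod).
F = P × A_ann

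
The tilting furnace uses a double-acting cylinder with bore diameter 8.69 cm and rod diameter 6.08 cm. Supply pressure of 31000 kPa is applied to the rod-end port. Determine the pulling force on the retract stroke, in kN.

Rod-side annular area A_ann = π/4 × (8.69² − 6.08²) = 30.28 cm^2
On retraction the pressure acts on the annular area (bore minus rod).
F = P × A_ann

F ≈ 93.9 kN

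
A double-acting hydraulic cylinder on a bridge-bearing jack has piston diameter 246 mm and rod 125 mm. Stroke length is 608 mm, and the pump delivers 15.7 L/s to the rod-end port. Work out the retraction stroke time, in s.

Rod-side annular area A_ann = π/4 × (246² − 125²) = 35260 mm^2
Swept volume V = A × L; t = V / Q = A·L / Q

t ≈ 1.37 s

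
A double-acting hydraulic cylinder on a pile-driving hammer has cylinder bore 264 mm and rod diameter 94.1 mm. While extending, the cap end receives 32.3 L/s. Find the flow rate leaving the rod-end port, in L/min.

Q_out ≈ 1690 L/min

Cap-side area A_cap = π/4 × (264 mm)² = 54740 mm^2
Rod-side annular area A_ann = π/4 × (264² − 94.1²) = 47780 mm^2
Piston speed v = Q_in/A_cap; rod-end outflow Q_out = v × A_ann = Q_in × A_ann/A_cap.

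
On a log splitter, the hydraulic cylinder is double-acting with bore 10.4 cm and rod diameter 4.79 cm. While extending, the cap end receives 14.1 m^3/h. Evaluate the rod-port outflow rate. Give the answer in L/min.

Q_out ≈ 185 L/min

Cap-side area A_cap = π/4 × (10.4 cm)² = 84.95 cm^2
Rod-side annular area A_ann = π/4 × (10.4² − 4.79²) = 66.93 cm^2
Piston speed v = Q_in/A_cap; rod-end outflow Q_out = v × A_ann = Q_in × A_ann/A_cap.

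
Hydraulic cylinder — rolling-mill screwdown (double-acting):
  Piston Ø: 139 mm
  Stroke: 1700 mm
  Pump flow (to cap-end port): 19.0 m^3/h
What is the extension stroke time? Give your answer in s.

t ≈ 4.89 s

Cap-side area A_cap = π/4 × (139 mm)² = 15170 mm^2
Swept volume V = A × L; t = V / Q = A·L / Q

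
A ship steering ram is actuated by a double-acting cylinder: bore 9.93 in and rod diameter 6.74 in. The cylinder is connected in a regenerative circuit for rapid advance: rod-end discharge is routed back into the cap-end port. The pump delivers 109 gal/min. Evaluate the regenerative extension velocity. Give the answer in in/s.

v ≈ 11.8 in/s

In regeneration the rod-end outflow joins the pump flow into the cap end, so the net volume the pump must supply per unit advance equals the rod cross-section area.
Rod cross-section A_rod = π/4 × (6.74 in)² = 35.68 in^2
v = Q_pump / A_rod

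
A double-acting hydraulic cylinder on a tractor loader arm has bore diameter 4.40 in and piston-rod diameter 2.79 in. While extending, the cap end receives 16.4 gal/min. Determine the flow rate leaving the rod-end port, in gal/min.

Cap-side area A_cap = π/4 × (4.40 in)² = 15.21 in^2
Rod-side annular area A_ann = π/4 × (4.40² − 2.79²) = 9.092 in^2
Piston speed v = Q_in/A_cap; rod-end outflow Q_out = v × A_ann = Q_in × A_ann/A_cap.

Q_out ≈ 9.81 gal/min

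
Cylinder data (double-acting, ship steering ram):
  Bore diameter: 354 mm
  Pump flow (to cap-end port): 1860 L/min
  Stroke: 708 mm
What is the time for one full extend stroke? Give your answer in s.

Cap-side area A_cap = π/4 × (354 mm)² = 98420 mm^2
Swept volume V = A × L; t = V / Q = A·L / Q

t ≈ 2.25 s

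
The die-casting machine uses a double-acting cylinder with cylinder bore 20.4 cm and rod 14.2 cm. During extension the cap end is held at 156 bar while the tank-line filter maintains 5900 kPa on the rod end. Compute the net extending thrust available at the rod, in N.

Cap-side area A_cap = π/4 × (20.4 cm)² = 326.9 cm^2
Rod-side annular area A_ann = π/4 × (20.4² − 14.2²) = 168.5 cm^2
Net thrust = P_cap·A_cap − P_rod·A_ann = 5.099e5 N − 99410 N

F ≈ 4.10e5 N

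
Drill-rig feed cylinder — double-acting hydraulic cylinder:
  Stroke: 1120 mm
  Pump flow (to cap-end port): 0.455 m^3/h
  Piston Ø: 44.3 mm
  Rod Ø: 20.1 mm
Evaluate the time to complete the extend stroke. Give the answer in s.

Cap-side area A_cap = π/4 × (44.3 mm)² = 1541 mm^2
Swept volume V = A × L; t = V / Q = A·L / Q

t ≈ 13.7 s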